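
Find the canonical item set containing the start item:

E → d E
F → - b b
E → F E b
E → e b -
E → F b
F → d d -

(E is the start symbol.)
First, augment the grammar with E' → E
I₀ = CLOSURE({ [E' → . E] }):
  [E' → . E] has the dot before E: add [E → . d E], [E → . F E b], [E → . e b -], [E → . F b]
  [E → . F E b] has the dot before F: add [F → . - b b], [F → . d d -]
No further items can be added.

I₀ = { [E → . F E b], [E → . F b], [E → . d E], [E → . e b -], [E' → . E], [F → . - b b], [F → . d d -] }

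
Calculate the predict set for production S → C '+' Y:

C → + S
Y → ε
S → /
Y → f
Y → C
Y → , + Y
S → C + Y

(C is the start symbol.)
{ '+' }

PREDICT(S → C '+' Y) = (FIRST(RHS) \ {ε}) ∪ (FOLLOW(S) if ε ∈ FIRST(RHS), i.e. RHS ⇒* ε)
FIRST(C) = { '+' }
FIRST(C '+' Y) = { '+' }
ε ∉ FIRST(C '+' Y), so FOLLOW(S) is not added.
PREDICT(S → C '+' Y) = { '+' }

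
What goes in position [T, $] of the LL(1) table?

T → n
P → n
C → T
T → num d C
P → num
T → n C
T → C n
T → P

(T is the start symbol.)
To find M[T, $], we find productions for T where $ is in the predict set (PREDICT(N → α) = (FIRST(α) \ {ε}) ∪ (FOLLOW(N) if α ⇒* ε)).

Relevant sets:
  FIRST(C) = { 'n', 'num' }
  FIRST(P) = { 'n', 'num' }

T → n: PREDICT = { 'n' }
T → num d C: PREDICT = { 'num' }
T → n C: PREDICT = { 'n' }
T → C n: PREDICT = { 'n', 'num' }
T → P: PREDICT = { 'n', 'num' }

M[T, $] is empty (no production applies)

Answer: Empty (error entry)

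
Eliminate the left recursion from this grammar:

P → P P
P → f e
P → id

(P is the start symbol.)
P → f e P'
P → id P'
P' → P P'
P' → ε

P is directly left-recursive. The standard transformation for
  A → A α₁ | ... | A α_m | β₁ | ... | β_n
is
  A  → β₁ A' | ... | β_n A'
  A' → α₁ A' | ... | α_m A' | ε

P → f e becomes P → f e P'
P → id becomes P → id P'
P → P P becomes P' → P P'
Add P' → ε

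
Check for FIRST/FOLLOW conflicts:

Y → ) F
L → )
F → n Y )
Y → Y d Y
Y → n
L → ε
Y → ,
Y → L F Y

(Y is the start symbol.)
Nullable non-terminals: L.

L: nullable alternative(s) L → ε; FOLLOW(L) = { 'n' }
  L → ): FIRST \ {ε} = { ')' } — disjoint from FOLLOW(L)
  L → ε: FIRST \ {ε} = { } — this is the only nullable alternative, skip

F, Y have no nullable alternative, so no FIRST/FOLLOW check is needed there.

No FIRST/FOLLOW conflicts found.

Answer: No FIRST/FOLLOW conflicts.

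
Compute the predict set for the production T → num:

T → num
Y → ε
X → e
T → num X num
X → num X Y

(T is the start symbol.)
{ 'num' }

PREDICT(T → num) = (FIRST(RHS) \ {ε}) ∪ (FOLLOW(T) if ε ∈ FIRST(RHS), i.e. RHS ⇒* ε)
FIRST(num) = { 'num' }
ε ∉ FIRST(num), so FOLLOW(T) is not added.
PREDICT(T → num) = { 'num' }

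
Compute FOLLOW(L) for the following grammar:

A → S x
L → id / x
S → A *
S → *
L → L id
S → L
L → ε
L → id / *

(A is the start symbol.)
{ 'id', 'x' }

In L → L id: L is followed by id, add FIRST(id) \ {ε} = { 'id' }
In S → L: L is at the end, add FOLLOW(S)

The FOLLOW sets referred to above (computed the same way, to a fixed point):
  FOLLOW(S) = { 'x' }

Taking the union: FOLLOW(L) = { 'id', 'x' }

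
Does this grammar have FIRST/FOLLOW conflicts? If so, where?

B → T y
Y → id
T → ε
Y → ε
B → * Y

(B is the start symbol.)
No FIRST/FOLLOW conflicts.

A FIRST/FOLLOW conflict occurs when a non-terminal N has a nullable alternative N → β (β ⇒* ε) and another alternative N → α with FIRST(α) ∩ FOLLOW(N) ≠ ∅: on such a lookahead the parser cannot decide between expanding α and letting N vanish via β.

Nullable non-terminals: T, Y.
T has a nullable alternative but only one production, so nothing to check.

Y: nullable alternative(s) Y → ε; FOLLOW(Y) = { $ }
  Y → id: FIRST \ {ε} = { 'id' } — disjoint from FOLLOW(Y)
  Y → ε: FIRST \ {ε} = { } — this is the only nullable alternative, skip

B has no nullable alternative, so no FIRST/FOLLOW check is needed there.

No FIRST/FOLLOW conflicts found.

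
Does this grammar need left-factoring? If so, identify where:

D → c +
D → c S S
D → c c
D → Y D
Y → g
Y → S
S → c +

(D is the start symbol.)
Yes, D has productions with common prefix 'c'

Left-factoring is needed when two productions for the same non-terminal
share a common prefix on the right-hand side.

Productions for D:
  D → c +
  D → c S S
  D → c c
  D → Y D
Productions for Y:
  Y → g
  Y → S

Found common prefix 'c' in productions for D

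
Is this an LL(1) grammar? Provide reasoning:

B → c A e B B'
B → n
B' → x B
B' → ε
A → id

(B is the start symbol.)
Relevant sets:
  FOLLOW(B') = { $, 'x' }

For B:
  PREDICT(B → c A e B B') = { 'c' }
  PREDICT(B → n) = { 'n' }
For B':
  PREDICT(B' → x B) = { 'x' }
  PREDICT(B' → ε) = { $, 'x' }
A has a single production, so nothing to check there.

Conflict found: Predict set conflict for B': { 'x' }
The grammar is NOT LL(1).

Answer: No. Predict set conflict for B': { 'x' }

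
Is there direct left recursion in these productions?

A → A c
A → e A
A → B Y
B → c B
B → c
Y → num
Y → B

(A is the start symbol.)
Yes, A is left-recursive

Direct left recursion occurs when N → N α for some non-terminal N (the right-hand side begins with the left-hand side itself).

A → A c: LEFT RECURSIVE (starts with A)
A → e A: starts with e
A → B Y: starts with B
B → c B: starts with c
B → c: starts with c
Y → num: starts with num
Y → B: starts with B

The grammar has direct left recursion on: A.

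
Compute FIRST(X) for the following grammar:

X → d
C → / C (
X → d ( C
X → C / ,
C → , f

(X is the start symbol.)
{ ',', '/', 'd' }

To compute FIRST(X), examine every production with X on the left-hand side, reading each right-hand side left to right until a non-nullable symbol is reached.

FIRST sets of the other non-terminals involved (by the same procedure, iterated to a fixed point):
  FIRST(C) = { ',', '/' }

From X → d:
  - d is a terminal: add 'd' and stop
From X → d ( C:
  - d is a terminal: add 'd' and stop
From X → C / ,:
  - C is a non-terminal: add FIRST(C) \ {ε} = { ',', '/' }
    C is not nullable, so stop

Collecting: FIRST(X) = { ',', '/', 'd' }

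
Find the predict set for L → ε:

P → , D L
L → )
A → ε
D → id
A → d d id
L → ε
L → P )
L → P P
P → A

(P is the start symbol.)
{ $, ')', ',', 'd' }

PREDICT(L → ε) = (FIRST(RHS) \ {ε}) ∪ (FOLLOW(L) if ε ∈ FIRST(RHS), i.e. RHS ⇒* ε)
The right-hand side is ε (FIRST(ε) = { ε }), so the predict set is FOLLOW(L) = { $, ')', ',', 'd' }
PREDICT(L → ε) = { $, ')', ',', 'd' }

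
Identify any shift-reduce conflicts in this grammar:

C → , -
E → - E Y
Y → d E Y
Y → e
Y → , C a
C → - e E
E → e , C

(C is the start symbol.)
Augment with C' → C and build the canonical LR(0) collection (I0 = CLOSURE({[C' → . C]}), then GOTO on every symbol after a dot until no new states appear). It has 20 states:
  I0: { [C → . , -], [C → . - e E], [C' → . C] }  — shift
  I1: { [C → , . -] }  — shift
  I2: { [C → - . e E] }  — shift
  I3: { [C' → C .] }  — accept
  I4: { [C → - e . E], [E → . - E Y], [E → . e , C] }  — shift
  I5: { [E → - . E Y], [E → . - E Y], [E → . e , C] }  — shift
  I6: { [C → - e E .] }  — reduce
  I7: { [E → e . , C] }  — shift
  I8: { [C → . , -], [C → . - e E], [E → e , . C] }  — shift
  I9: { [E → e , C .] }  — reduce
  I10: { [E → - E . Y], [Y → . , C a], [Y → . d E Y], [Y → . e] }  — shift
  I11: { [C → . , -], [C → . - e E], [Y → , . C a] }  — shift
  I12: { [E → - E Y .] }  — reduce
  I13: { [E → . - E Y], [E → . e , C], [Y → d . E Y] }  — shift
  I14: { [Y → e .] }  — reduce
  I15: { [Y → . , C a], [Y → . d E Y], [Y → . e], [Y → d E . Y] }  — shift
  I16: { [Y → d E Y .] }  — reduce
  I17: { [Y → , C . a] }  — shift
  I18: { [Y → , C a .] }  — reduce
  I19: { [C → , - .] }  — reduce

No state contains both a complete item and a shift item.

Answer: No shift-reduce conflicts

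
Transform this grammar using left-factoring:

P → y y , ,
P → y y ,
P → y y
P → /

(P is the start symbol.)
P → y y P'
P' → , P''
P'' → ,
P'' → ε
P' → ε
P → /

Left-factoring transforms A → αβ₁ | αβ₂ into A → αA' and A' → β₁ | β₂
(α is the longest common prefix among the alternatives). Repeat until
no nonterminal has two alternatives with a common prefix.

Round 1: P has alternatives sharing prefix 'y y'. Introduce P': P → y y P'
  Add: P' → , ,
  Add: P' → ,
  Add: P' → ε

Round 2: P' has alternatives sharing prefix ','. Introduce P'': P' → , P''
  Add: P'' → ,
  Add: P'' → ε

No remaining common prefixes — done.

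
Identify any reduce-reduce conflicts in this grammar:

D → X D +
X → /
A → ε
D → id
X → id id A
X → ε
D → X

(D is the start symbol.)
Yes — I3: [D → X .] vs [X → .]

A reduce-reduce conflict occurs when an LR(0) state has two complete items [A → α .] and [B → β .] — both call for a reduction, and with no lookahead the parser cannot choose between them.

Augment with D' → D and build the canonical LR(0) collection (I0 = CLOSURE({[D' → . D]}), then GOTO on every symbol after a dot until no new states appear). It has 9 states:
  I0: { [D → . X D +], [D → . X], [D → . id], [D' → . D], [X → . /], [X → . id id A], [X → .] }  — shift, reduce
  I1: { [X → / .] }  — reduce
  I2: { [D' → D .] }  — accept
  I3: { [D → . X D +], [D → . X], [D → . id], [D → X . D +], [D → X .], [X → . /], [X → . id id A], [X → .] }  — shift, 2 reduces
  I4: { [D → id .], [X → id . id A] }  — shift, reduce
  I5: { [A → .], [X → id id . A] }  — reduce
  I6: { [X → id id A .] }  — reduce
  I7: { [D → X D . +] }  — shift
  I8: { [D → X D + .] }  — reduce

I3 contains complete items [D → X .], [X → .] — reduce-reduce conflict.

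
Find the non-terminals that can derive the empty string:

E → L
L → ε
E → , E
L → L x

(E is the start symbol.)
{ 'E', 'L' }

A non-terminal is nullable if it can derive ε (the empty string): either it has an ε-production, or it has a production whose right-hand side consists entirely of nullable non-terminals.

ε-productions: L → ε
So L is immediately nullable.
E → L: every symbol on the right is nullable, so E is nullable too.
Every non-terminal is now nullable.
Nullable = { 'E', 'L' }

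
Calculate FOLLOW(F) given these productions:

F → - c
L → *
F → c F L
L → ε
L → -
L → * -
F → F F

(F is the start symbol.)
To compute FOLLOW(F), find every occurrence of F on a right-hand side N → α F β: add FIRST(β) \ {ε}, and if β is empty or nullable also add FOLLOW(N). Iterate to a fixed point.

F is the start symbol, so $ ∈ FOLLOW(F).
In F → c F L: F is followed by L, add FIRST(L) \ {ε} = { '*', '-' }
  L is nullable, so FOLLOW(F) is also included — that is the set being defined, nothing new
In F → F F: F is followed by F, add FIRST(F) \ {ε} = { '-', 'c' }
In F → F F: F is at the end; this adds FOLLOW(F) to itself — nothing new

Taking the union: FOLLOW(F) = { $, '*', '-', 'c' }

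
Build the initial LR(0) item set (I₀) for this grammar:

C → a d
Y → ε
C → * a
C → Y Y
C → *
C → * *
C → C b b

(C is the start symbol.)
First, augment the grammar with C' → C
I₀ = CLOSURE({ [C' → . C] }):
  [C' → . C] has the dot before C: add [C → . a d], [C → . * a], [C → . Y Y], [C → . *], [C → . * *], [C → . C b b]
  [C → . Y Y] has the dot before Y: add [Y → .]
No further items can be added.

I₀ = { [C → . * *], [C → . * a], [C → . *], [C → . C b b], [C → . Y Y], [C → . a d], [C' → . C], [Y → .] }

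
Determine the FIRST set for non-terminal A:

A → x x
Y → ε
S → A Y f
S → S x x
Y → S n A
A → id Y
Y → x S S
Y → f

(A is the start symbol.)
{ 'id', 'x' }

From A → x x:
  - x is a terminal: add 'x' and stop
From A → id Y:
  - id is a terminal: add 'id' and stop

Collecting: FIRST(A) = { 'id', 'x' }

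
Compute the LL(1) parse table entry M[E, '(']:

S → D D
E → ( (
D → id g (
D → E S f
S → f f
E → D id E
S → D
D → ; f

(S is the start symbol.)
To find M[E, '('], we find productions for E where '(' is in the predict set (PREDICT(N → α) = (FIRST(α) \ {ε}) ∪ (FOLLOW(N) if α ⇒* ε)).

Relevant sets:
  FIRST(D) = { '(', ';', 'id' }

E → ( (: PREDICT = { '(' }
  '(' is in predict set, so this production goes in M[E, '(']
E → D id E: PREDICT = { '(', ';', 'id' }
  '(' is in predict set, so this production goes in M[E, '(']

M[E, '('] = E → ( (, E → D id E  (a multiply-defined cell — the grammar is not LL(1))

Answer: E → ( (, E → D id E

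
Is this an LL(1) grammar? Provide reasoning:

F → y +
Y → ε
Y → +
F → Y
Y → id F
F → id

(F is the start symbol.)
A grammar is LL(1) if for each non-terminal N with multiple productions, the predict sets of those productions are pairwise disjoint, where PREDICT(N → α) = (FIRST(α) \ {ε}) ∪ (FOLLOW(N) if α ⇒* ε).

Relevant sets:
  FIRST(Y) = { '+', 'id', ε }
  FOLLOW(F) = { $ }
  FOLLOW(Y) = { $ }

For F:
  PREDICT(F → y '+') = { 'y' }
  PREDICT(F → Y) = { $, '+', 'id' }
  PREDICT(F → id) = { 'id' }
For Y:
  PREDICT(Y → ε) = { $ }
  PREDICT(Y → '+') = { '+' }
  PREDICT(Y → id F) = { 'id' }

Conflict found: Predict set conflict for F: { 'id' }
The grammar is NOT LL(1).

Answer: No. Predict set conflict for F: { 'id' }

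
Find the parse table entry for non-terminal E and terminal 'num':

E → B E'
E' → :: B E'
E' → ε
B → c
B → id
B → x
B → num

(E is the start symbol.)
E → B E'

To find M[E, 'num'], we find productions for E where 'num' is in the predict set (PREDICT(N → α) = (FIRST(α) \ {ε}) ∪ (FOLLOW(N) if α ⇒* ε)).

Relevant sets:
  FIRST(B) = { 'c', 'id', 'num', 'x' }

E → B E': PREDICT = { 'c', 'id', 'num', 'x' }
  'num' is in predict set, so this production goes in M[E, 'num']

M[E, 'num'] = E → B E'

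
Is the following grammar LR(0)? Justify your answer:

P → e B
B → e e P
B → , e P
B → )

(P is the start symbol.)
A grammar is LR(0) if no state in the canonical LR(0) collection has:
  - both a shift item (dot before a terminal) and a complete item (shift-reduce conflict), or
  - two or more complete items (reduce-reduce conflict; the accept item [P' → P .] counts as a complete item here).

Augment with P' → P and build the canonical LR(0) collection (I0 = CLOSURE({[P' → . P]}), then GOTO on every symbol after a dot until no new states appear). It has 11 states:
  I0: { [P → . e B], [P' → . P] }  — shift
  I1: { [P' → P .] }  — accept
  I2: { [B → . )], [B → . , e P], [B → . e e P], [P → e . B] }  — shift
  I3: { [B → ) .] }  — reduce
  I4: { [B → , . e P] }  — shift
  I5: { [P → e B .] }  — reduce
  I6: { [B → e . e P] }  — shift
  I7: { [B → e e . P], [P → . e B] }  — shift
  I8: { [B → e e P .] }  — reduce
  I9: { [B → , e . P], [P → . e B] }  — shift
  I10: { [B → , e P .] }  — reduce

Every state is either a pure shift/goto state or contains exactly one complete item and nothing to shift — no conflicts. The grammar is LR(0).

Answer: Yes, the grammar is LR(0)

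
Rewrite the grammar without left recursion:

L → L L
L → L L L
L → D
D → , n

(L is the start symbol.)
L → D L'
L' → L L'
L' → L L L'
L' → ε
D → , n

L is directly left-recursive. The standard transformation for
  A → A α₁ | ... | A α_m | β₁ | ... | β_n
is
  A  → β₁ A' | ... | β_n A'
  A' → α₁ A' | ... | α_m A' | ε

L → D becomes L → D L'
L → L L becomes L' → L L'
L → L L L becomes L' → L L L'
Add L' → ε

Productions for other non-terminals are unchanged:
  D → , n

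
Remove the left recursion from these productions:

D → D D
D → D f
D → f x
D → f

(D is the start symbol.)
D is directly left-recursive. The standard transformation for
  A → A α₁ | ... | A α_m | β₁ | ... | β_n
is
  A  → β₁ A' | ... | β_n A'
  A' → α₁ A' | ... | α_m A' | ε

D → f x becomes D → f x D'
D → f becomes D → f D'
D → D D becomes D' → D D'
D → D f becomes D' → f D'
Add D' → ε

Resulting grammar:
D → f x D'
D → f D'
D' → D D'
D' → f D'
D' → ε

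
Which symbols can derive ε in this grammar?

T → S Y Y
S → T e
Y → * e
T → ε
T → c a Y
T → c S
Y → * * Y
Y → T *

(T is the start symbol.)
A non-terminal is nullable if it can derive ε (the empty string): either it has an ε-production, or it has a production whose right-hand side consists entirely of nullable non-terminals.

ε-productions: T → ε
So T is immediately nullable.
No further non-terminal can be added: every production for the remaining non-terminals contains a terminal or a non-nullable non-terminal.
Nullable = { 'T' }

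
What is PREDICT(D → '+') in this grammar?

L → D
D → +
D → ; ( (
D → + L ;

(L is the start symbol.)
{ '+' }

PREDICT(D → '+') = (FIRST(RHS) \ {ε}) ∪ (FOLLOW(D) if ε ∈ FIRST(RHS), i.e. RHS ⇒* ε)
FIRST('+') = { '+' }
ε ∉ FIRST('+'), so FOLLOW(D) is not added.
PREDICT(D → '+') = { '+' }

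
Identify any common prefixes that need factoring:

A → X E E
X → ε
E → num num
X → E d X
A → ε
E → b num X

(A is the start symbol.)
No, left-factoring is not needed

Left-factoring is needed when two productions for the same non-terminal
share a common prefix on the right-hand side.

Productions for A:
  A → X E E
  A → ε
Productions for X:
  X → ε
  X → E d X
Productions for E:
  E → num num
  E → b num X

No common prefixes found.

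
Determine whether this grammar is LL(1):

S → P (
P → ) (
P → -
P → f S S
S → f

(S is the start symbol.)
No. Predict set conflict for S: { 'f' }

A grammar is LL(1) if for each non-terminal N with multiple productions, the predict sets of those productions are pairwise disjoint, where PREDICT(N → α) = (FIRST(α) \ {ε}) ∪ (FOLLOW(N) if α ⇒* ε).

Relevant sets:
  FIRST(P) = { ')', '-', 'f' }

For S:
  PREDICT(S → P '(') = { ')', '-', 'f' }
  PREDICT(S → f) = { 'f' }
For P:
  PREDICT(P → ')' '(') = { ')' }
  PREDICT(P → '-') = { '-' }
  PREDICT(P → f S S) = { 'f' }

Conflict found: Predict set conflict for S: { 'f' }
The grammar is NOT LL(1).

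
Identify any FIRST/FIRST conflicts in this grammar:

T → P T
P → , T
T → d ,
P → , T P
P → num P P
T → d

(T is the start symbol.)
Yes. T → d ',' / T → d on { 'd' }; P → ',' T / P → ',' T P on { ',' }

FIRST sets of the non-terminals at (or reachable through a nullable prefix from) the front of some alternative:
  FIRST(P) = { ',', 'num' }

Productions for T:
  T → P T: FIRST = { ',', 'num' }
  T → d ,: FIRST = { 'd' }
  T → d: FIRST = { 'd' }
Productions for P:
  P → , T: FIRST = { ',' }
  P → , T P: FIRST = { ',' }
  P → num P P: FIRST = { 'num' }

Conflict for T: T → d , and T → d
  Overlap: { 'd' }
Conflict for P: P → , T and P → , T P
  Overlap: { ',' }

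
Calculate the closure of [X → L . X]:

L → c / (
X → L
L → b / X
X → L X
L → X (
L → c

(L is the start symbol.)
To compute CLOSURE, for each item [A → α.Bβ] where B is a non-terminal, add [B → .γ] for all productions B → γ; repeat for the newly added items until nothing changes.

Start with: [X → L . X]
  [X → L . X] has the dot before X: add [X → . L], [X → . L X]
  [X → . L] has the dot before L: add [L → . c / (], [L → . b / X], [L → . X (], [L → . c]
No further items can be added.

CLOSURE = { [L → . X (], [L → . b / X], [L → . c / (], [L → . c], [X → . L X], [X → . L], [X → L . X] }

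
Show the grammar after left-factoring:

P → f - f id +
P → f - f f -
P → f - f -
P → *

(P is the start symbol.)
P → f - f P'
P' → id +
P' → f -
P' → -
P → *

Left-factoring transforms A → αβ₁ | αβ₂ into A → αA' and A' → β₁ | β₂
(α is the longest common prefix among the alternatives). Repeat until
no nonterminal has two alternatives with a common prefix.

Round 1: P has alternatives sharing prefix 'f - f'. Introduce P': P → f - f P'
  Add: P' → id +
  Add: P' → f -
  Add: P' → -

No remaining common prefixes — done.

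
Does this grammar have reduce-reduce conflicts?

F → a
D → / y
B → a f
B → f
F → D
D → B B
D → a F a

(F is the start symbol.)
Augment with F' → F and build the canonical LR(0) collection (I0 = CLOSURE({[F' → . F]}), then GOTO on every symbol after a dot until no new states appear). It has 14 states:
  I0: { [B → . a f], [B → . f], [D → . / y], [D → . B B], [D → . a F a], [F → . D], [F → . a], [F' → . F] }  — shift
  I1: { [D → / . y] }  — shift
  I2: { [B → . a f], [B → . f], [D → B . B] }  — shift
  I3: { [F → D .] }  — reduce
  I4: { [F' → F .] }  — accept
  I5: { [B → . a f], [B → . f], [B → a . f], [D → . / y], [D → . B B], [D → . a F a], [D → a . F a], [F → . D], [F → . a], [F → a .] }  — shift, reduce
  I6: { [B → f .] }  — reduce
  I7: { [D → a F . a] }  — shift
  I8: { [B → a f .], [B → f .] }  — 2 reduces
  I9: { [D → a F a .] }  — reduce
  I10: { [D → B B .] }  — reduce
  I11: { [B → a . f] }  — shift
  I12: { [B → a f .] }  — reduce
  I13: { [D → / y .] }  — reduce

I8 contains complete items [B → a f .], [B → f .] — reduce-reduce conflict.

Answer: Yes — I8: [B → a f .] vs [B → f .]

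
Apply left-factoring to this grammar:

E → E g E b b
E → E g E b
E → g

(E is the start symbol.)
E → E g E b E'
E' → b
E' → ε
E → g

Left-factoring transforms A → αβ₁ | αβ₂ into A → αA' and A' → β₁ | β₂
(α is the longest common prefix among the alternatives). Repeat until
no nonterminal has two alternatives with a common prefix.

Round 1: E has alternatives sharing prefix 'E g E b'. Introduce E': E → E g E b E'
  Add: E' → b
  Add: E' → ε

No remaining common prefixes — done.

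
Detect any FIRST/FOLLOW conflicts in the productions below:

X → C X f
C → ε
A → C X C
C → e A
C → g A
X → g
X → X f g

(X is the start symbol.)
Yes. C → e A with FOLLOW(C) on { 'e' }; C → g A with FOLLOW(C) on { 'g' }

A FIRST/FOLLOW conflict occurs when a non-terminal N has a nullable alternative N → β (β ⇒* ε) and another alternative N → α with FIRST(α) ∩ FOLLOW(N) ≠ ∅: on such a lookahead the parser cannot decide between expanding α and letting N vanish via β.

Nullable non-terminals: C.

C: nullable alternative(s) C → ε; FOLLOW(C) = { 'e', 'g' }
  C → ε: FIRST \ {ε} = { } — this is the only nullable alternative, skip
  C → e A: FIRST \ {ε} = { 'e' } — overlaps FOLLOW(C) on { 'e' }: CONFLICT
  C → g A: FIRST \ {ε} = { 'g' } — overlaps FOLLOW(C) on { 'g' }: CONFLICT

A, X have no nullable alternative, so no FIRST/FOLLOW check is needed there.

So the grammar has 2 FIRST/FOLLOW conflicts (marked CONFLICT above).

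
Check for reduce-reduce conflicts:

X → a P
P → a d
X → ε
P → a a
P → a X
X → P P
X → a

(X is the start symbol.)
Yes — I3: [X → .] vs [X → a .]; I6: [P → a a .] vs [X → .]

Augment with X' → X and build the canonical LR(0) collection (I0 = CLOSURE({[X' → . X]}), then GOTO on every symbol after a dot until no new states appear). It has 10 states:
  I0: { [P → . a X], [P → . a a], [P → . a d], [X → . P P], [X → . a P], [X → . a], [X → .], [X' → . X] }  — shift, reduce
  I1: { [P → . a X], [P → . a a], [P → . a d], [X → P . P] }  — shift
  I2: { [X' → X .] }  — accept
  I3: { [P → . a X], [P → . a a], [P → . a d], [P → a . X], [P → a . a], [P → a . d], [X → . P P], [X → . a P], [X → . a], [X → .], [X → a . P], [X → a .] }  — shift, 2 reduces
  I4: { [P → . a X], [P → . a a], [P → . a d], [X → P . P], [X → a P .] }  — shift, reduce
  I5: { [P → a X .] }  — reduce
  I6: { [P → . a X], [P → . a a], [P → . a d], [P → a . X], [P → a . a], [P → a . d], [P → a a .], [X → . P P], [X → . a P], [X → . a], [X → .], [X → a . P], [X → a .] }  — shift, 3 reduces
  I7: { [P → a d .] }  — reduce
  I8: { [X → P P .] }  — reduce
  I9: { [P → . a X], [P → . a a], [P → . a d], [P → a . X], [P → a . a], [P → a . d], [X → . P P], [X → . a P], [X → . a], [X → .] }  — shift, reduce

I3 contains complete items [X → .], [X → a .] — reduce-reduce conflict.
I6 contains complete items [P → a a .], [X → .], [X → a .] — reduce-reduce conflict.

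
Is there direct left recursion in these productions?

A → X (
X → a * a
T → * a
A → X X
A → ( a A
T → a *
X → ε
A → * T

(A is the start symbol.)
No direct left recursion

A → X (: starts with X
X → a * a: starts with a
T → * a: starts with '*'
A → X X: starts with X
A → ( a A: starts with '('
T → a *: starts with a
X → ε: starts with ε
A → * T: starts with '*'

No direct left recursion found.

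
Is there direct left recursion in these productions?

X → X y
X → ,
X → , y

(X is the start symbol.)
Direct left recursion occurs when N → N α for some non-terminal N (the right-hand side begins with the left-hand side itself).

X → X y: LEFT RECURSIVE (starts with X)
X → ,: starts with ','
X → , y: starts with ','

The grammar has direct left recursion on: X.

Answer: Yes, X is left-recursive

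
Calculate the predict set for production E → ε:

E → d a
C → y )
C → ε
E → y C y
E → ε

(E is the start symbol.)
{ $ }

PREDICT(E → ε) = (FIRST(RHS) \ {ε}) ∪ (FOLLOW(E) if ε ∈ FIRST(RHS), i.e. RHS ⇒* ε)
The right-hand side is ε (FIRST(ε) = { ε }), so the predict set is FOLLOW(E) = { $ }
PREDICT(E → ε) = { $ }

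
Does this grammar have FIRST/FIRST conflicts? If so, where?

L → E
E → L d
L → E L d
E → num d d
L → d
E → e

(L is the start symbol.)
Yes. L → E / L → E L d on { 'd', 'e', 'num' }; L → E / L → d on { 'd' }; L → E L d / L → d on { 'd' }; E → L d / E → num d d on { 'num' }; E → L d / E → e on { 'e' }

A FIRST/FIRST conflict occurs when two productions N → α and N → β for the same non-terminal have FIRST(α) ∩ FIRST(β) ≠ ∅ (with ε ∈ FIRST of a nullable right-hand side, so two nullable alternatives also conflict).

FIRST sets of the non-terminals at (or reachable through a nullable prefix from) the front of some alternative:
  FIRST(E) = { 'd', 'e', 'num' }
  FIRST(L) = { 'd', 'e', 'num' }

Productions for L:
  L → E: FIRST = { 'd', 'e', 'num' }
  L → E L d: FIRST = { 'd', 'e', 'num' }
  L → d: FIRST = { 'd' }
Productions for E:
  E → L d: FIRST = { 'd', 'e', 'num' }
  E → num d d: FIRST = { 'num' }
  E → e: FIRST = { 'e' }

Conflict for L: L → E and L → E L d
  Overlap: { 'd', 'e', 'num' }
Conflict for L: L → E and L → d
  Overlap: { 'd' }
Conflict for L: L → E L d and L → d
  Overlap: { 'd' }
Conflict for E: E → L d and E → num d d
  Overlap: { 'num' }
Conflict for E: E → L d and E → e
  Overlap: { 'e' }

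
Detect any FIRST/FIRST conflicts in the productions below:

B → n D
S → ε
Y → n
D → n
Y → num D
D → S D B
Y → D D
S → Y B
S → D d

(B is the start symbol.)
Yes. S → Y B / S → D d on { 'n', 'num' }; Y → n / Y → D D on { 'n' }; Y → num D / Y → D D on { 'num' }; D → n / D → S D B on { 'n' }

A FIRST/FIRST conflict occurs when two productions N → α and N → β for the same non-terminal have FIRST(α) ∩ FIRST(β) ≠ ∅ (with ε ∈ FIRST of a nullable right-hand side, so two nullable alternatives also conflict).

FIRST sets of the non-terminals at (or reachable through a nullable prefix from) the front of some alternative:
  FIRST(Y) = { 'n', 'num' }
  FIRST(D) = { 'n', 'num' }
  FIRST(S) = { 'n', 'num', ε }

Productions for S:
  S → ε: FIRST = { ε }
  S → Y B: FIRST = { 'n', 'num' }
  S → D d: FIRST = { 'n', 'num' }
Productions for Y:
  Y → n: FIRST = { 'n' }
  Y → num D: FIRST = { 'num' }
  Y → D D: FIRST = { 'n', 'num' }
Productions for D:
  D → n: FIRST = { 'n' }
  D → S D B: FIRST = { 'n', 'num' }
B has only one production, so no FIRST/FIRST conflict is possible there.

Conflict for S: S → Y B and S → D d
  Overlap: { 'n', 'num' }
Conflict for Y: Y → n and Y → D D
  Overlap: { 'n' }
Conflict for Y: Y → num D and Y → D D
  Overlap: { 'num' }
Conflict for D: D → n and D → S D B
  Overlap: { 'n' }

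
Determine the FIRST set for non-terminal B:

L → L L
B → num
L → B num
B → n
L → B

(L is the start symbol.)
{ 'n', 'num' }

To compute FIRST(B), examine every production with B on the left-hand side, reading each right-hand side left to right until a non-nullable symbol is reached.

From B → num:
  - num is a terminal: add 'num' and stop
From B → n:
  - n is a terminal: add 'n' and stop

Collecting: FIRST(B) = { 'n', 'num' }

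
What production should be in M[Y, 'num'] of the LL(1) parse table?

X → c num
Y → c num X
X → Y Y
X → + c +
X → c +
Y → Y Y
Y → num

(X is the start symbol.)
To find M[Y, 'num'], we find productions for Y where 'num' is in the predict set (PREDICT(N → α) = (FIRST(α) \ {ε}) ∪ (FOLLOW(N) if α ⇒* ε)).

Relevant sets:
  FIRST(Y) = { 'c', 'num' }

Y → c num X: PREDICT = { 'c' }
Y → Y Y: PREDICT = { 'c', 'num' }
  'num' is in predict set, so this production goes in M[Y, 'num']
Y → num: PREDICT = { 'num' }
  'num' is in predict set, so this production goes in M[Y, 'num']

M[Y, 'num'] = Y → Y Y, Y → num  (a multiply-defined cell — the grammar is not LL(1))

Answer: Y → Y Y, Y → num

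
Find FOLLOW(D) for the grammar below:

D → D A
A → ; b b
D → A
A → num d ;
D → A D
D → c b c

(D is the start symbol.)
{ $, ';', 'num' }

D is the start symbol, so $ ∈ FOLLOW(D).
In D → D A: D is followed by A, add FIRST(A) \ {ε} = { ';', 'num' }
In D → A D: D is at the end; this adds FOLLOW(D) to itself — nothing new

Taking the union: FOLLOW(D) = { $, ';', 'num' }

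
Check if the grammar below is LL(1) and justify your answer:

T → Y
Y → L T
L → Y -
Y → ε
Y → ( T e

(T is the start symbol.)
A grammar is LL(1) if for each non-terminal N with multiple productions, the predict sets of those productions are pairwise disjoint, where PREDICT(N → α) = (FIRST(α) \ {ε}) ∪ (FOLLOW(N) if α ⇒* ε).

Relevant sets:
  FIRST(L) = { '(', '-' }
  FOLLOW(Y) = { $, '-', 'e' }

For Y:
  PREDICT(Y → L T) = { '(', '-' }
  PREDICT(Y → ε) = { $, '-', 'e' }
  PREDICT(Y → '(' T e) = { '(' }
T, L have a single production, so nothing to check there.

Conflict found: Predict set conflict for Y: { '-' }
The grammar is NOT LL(1).

Answer: No. Predict set conflict for Y: { '-' }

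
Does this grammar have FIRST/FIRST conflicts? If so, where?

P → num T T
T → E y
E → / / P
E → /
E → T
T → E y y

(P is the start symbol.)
FIRST sets of the non-terminals at (or reachable through a nullable prefix from) the front of some alternative:
  FIRST(E) = { '/' }
  FIRST(T) = { '/' }

Productions for T:
  T → E y: FIRST = { '/' }
  T → E y y: FIRST = { '/' }
Productions for E:
  E → / / P: FIRST = { '/' }
  E → /: FIRST = { '/' }
  E → T: FIRST = { '/' }
P has only one production, so no FIRST/FIRST conflict is possible there.

Conflict for T: T → E y and T → E y y
  Overlap: { '/' }
Conflict for E: E → / / P and E → /
  Overlap: { '/' }
Conflict for E: E → / / P and E → T
  Overlap: { '/' }
Conflict for E: E → / and E → T
  Overlap: { '/' }

Answer: Yes. T → E y / T → E y y on { '/' }; E → '/' '/' P / E → '/' on { '/' }; E → '/' '/' P / E → T on { '/' }; E → '/' / E → T on { '/' }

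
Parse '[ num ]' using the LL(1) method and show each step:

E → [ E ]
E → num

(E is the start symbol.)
LL(1) parsing maintains a stack (initially the start symbol over $) and the input. At each step: if the stack top is a terminal, match it against the current input token; if it is a non-terminal N, replace it with the RHS of M[N, lookahead] (the unique production whose predict set contains the lookahead).

Stack is shown with the top on the left.

Stack    Input      Action
--------------------------
E $      [ num ] $  output E → [ E ]
[ E ] $  [ num ] $  match '['
E ] $    num ] $    output E → num
num ] $  num ] $    match 'num'
] $      ] $        match ']'
$        $          accept

The string is accepted.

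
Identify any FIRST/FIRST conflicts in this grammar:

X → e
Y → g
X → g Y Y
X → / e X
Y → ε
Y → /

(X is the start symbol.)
A FIRST/FIRST conflict occurs when two productions N → α and N → β for the same non-terminal have FIRST(α) ∩ FIRST(β) ≠ ∅ (with ε ∈ FIRST of a nullable right-hand side, so two nullable alternatives also conflict).

Productions for X:
  X → e: FIRST = { 'e' }
  X → g Y Y: FIRST = { 'g' }
  X → / e X: FIRST = { '/' }
Productions for Y:
  Y → g: FIRST = { 'g' }
  Y → ε: FIRST = { ε }
  Y → /: FIRST = { '/' }

All alternatives of each non-terminal have pairwise disjoint FIRST sets.

Answer: No FIRST/FIRST conflicts.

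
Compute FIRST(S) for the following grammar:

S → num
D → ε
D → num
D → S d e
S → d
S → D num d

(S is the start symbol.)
{ 'd', 'num' }

FIRST sets of the other non-terminals involved (by the same procedure, iterated to a fixed point):
  FIRST(D) = { 'd', 'num', ε }

From S → num:
  - num is a terminal: add 'num' and stop
From S → d:
  - d is a terminal: add 'd' and stop
From S → D num d:
  - D is a non-terminal: add FIRST(D) \ {ε} = { 'd', 'num' }
    D is nullable, so continue to the next symbol
  - num is a terminal: add 'num' and stop

Collecting: FIRST(S) = { 'd', 'num' }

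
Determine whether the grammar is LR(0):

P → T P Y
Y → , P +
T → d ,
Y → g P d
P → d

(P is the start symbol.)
Augment with P' → P and build the canonical LR(0) collection (I0 = CLOSURE({[P' → . P]}), then GOTO on every symbol after a dot until no new states appear). It has 13 states:
  I0: { [P → . T P Y], [P → . d], [P' → . P], [T → . d ,] }  — shift
  I1: { [P' → P .] }  — accept
  I2: { [P → . T P Y], [P → . d], [P → T . P Y], [T → . d ,] }  — shift
  I3: { [P → d .], [T → d . ,] }  — shift, reduce
  I4: { [T → d , .] }  — reduce
  I5: { [P → T P . Y], [Y → . , P +], [Y → . g P d] }  — shift
  I6: { [P → . T P Y], [P → . d], [T → . d ,], [Y → , . P +] }  — shift
  I7: { [P → T P Y .] }  — reduce
  I8: { [P → . T P Y], [P → . d], [T → . d ,], [Y → g . P d] }  — shift
  I9: { [Y → g P . d] }  — shift
  I10: { [Y → g P d .] }  — reduce
  I11: { [Y → , P . +] }  — shift
  I12: { [Y → , P + .] }  — reduce

Conflict in state I3:
  Shift-reduce conflict between [P → d .] and [T → d . ,]
So the grammar is NOT LR(0).

Answer: No. Shift-reduce conflict between [P → d .] and [T → d . ,]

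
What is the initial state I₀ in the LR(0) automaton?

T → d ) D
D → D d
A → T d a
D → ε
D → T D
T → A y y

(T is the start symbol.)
First, augment the grammar with T' → T
I₀ = CLOSURE({ [T' → . T] }):
  [T' → . T] has the dot before T: add [T → . d ) D], [T → . A y y]
  [T → . A y y] has the dot before A: add [A → . T d a]
No further items can be added.

I₀ = { [A → . T d a], [T → . A y y], [T → . d ) D], [T' → . T] }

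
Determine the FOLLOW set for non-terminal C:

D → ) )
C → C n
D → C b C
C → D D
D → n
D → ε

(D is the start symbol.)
{ $, ')', 'b', 'n' }

To compute FOLLOW(C), find every occurrence of C on a right-hand side N → α C β: add FIRST(β) \ {ε}, and if β is empty or nullable also add FOLLOW(N). Iterate to a fixed point.

In C → C n: C is followed by n, add FIRST(n) \ {ε} = { 'n' }
In D → C b C: C is followed by b C, add FIRST(b C) \ {ε} = { 'b' }
In D → C b C: C is at the end, add FOLLOW(D)

The FOLLOW sets referred to above (computed the same way, to a fixed point):
  FOLLOW(D) = { $, ')', 'b', 'n' }

Taking the union: FOLLOW(C) = { $, ')', 'b', 'n' }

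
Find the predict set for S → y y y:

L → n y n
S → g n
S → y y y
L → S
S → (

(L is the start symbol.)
{ 'y' }

PREDICT(S → y y y) = (FIRST(RHS) \ {ε}) ∪ (FOLLOW(S) if ε ∈ FIRST(RHS), i.e. RHS ⇒* ε)
FIRST(y y y) = { 'y' }
ε ∉ FIRST(y y y), so FOLLOW(S) is not added.
PREDICT(S → y y y) = { 'y' }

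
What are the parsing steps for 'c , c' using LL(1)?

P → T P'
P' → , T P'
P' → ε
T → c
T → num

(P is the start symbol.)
Stack is shown with the top on the left.

Stack     Input    Action
-------------------------
P $       c , c $  output P → T P'
T P' $    c , c $  output T → c
c P' $    c , c $  match 'c'
P' $      , c $    output P' → , T P'
, T P' $  , c $    match ','
T P' $    c $      output T → c
c P' $    c $      match 'c'
P' $      $        output P' → ε
$         $        accept

The string is accepted.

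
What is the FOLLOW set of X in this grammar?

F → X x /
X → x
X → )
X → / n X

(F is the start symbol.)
{ 'x' }

In F → X x /: X is followed by x '/', add FIRST(x '/') \ {ε} = { 'x' }
In X → / n X: X is at the end; this adds FOLLOW(X) to itself — nothing new

Taking the union: FOLLOW(X) = { 'x' }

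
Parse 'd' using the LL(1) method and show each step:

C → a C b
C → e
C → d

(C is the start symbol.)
LL(1) parsing maintains a stack (initially the start symbol over $) and the input. At each step: if the stack top is a terminal, match it against the current input token; if it is a non-terminal N, replace it with the RHS of M[N, lookahead] (the unique production whose predict set contains the lookahead).

Stack is shown with the top on the left.

Stack  Input  Action
--------------------
C $    d $    output C → d
d $    d $    match 'd'
$      $      accept

The string is accepted.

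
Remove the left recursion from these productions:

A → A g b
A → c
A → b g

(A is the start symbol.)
A → c A'
A → b g A'
A' → g b A'
A' → ε

A is directly left-recursive. The standard transformation for
  A → A α₁ | ... | A α_m | β₁ | ... | β_n
is
  A  → β₁ A' | ... | β_n A'
  A' → α₁ A' | ... | α_m A' | ε

A → c becomes A → c A'
A → b g becomes A → b g A'
A → A g b becomes A' → g b A'
Add A' → ε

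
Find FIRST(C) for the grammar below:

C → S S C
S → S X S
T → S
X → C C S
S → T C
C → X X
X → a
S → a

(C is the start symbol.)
FIRST sets of the other non-terminals involved (by the same procedure, iterated to a fixed point):
  FIRST(S) = { 'a' }
  FIRST(X) = { 'a' }

From C → S S C:
  - S is a non-terminal: add FIRST(S) \ {ε} = { 'a' }
    S is not nullable, so stop
From C → X X:
  - X is a non-terminal: add FIRST(X) \ {ε} = { 'a' }
    X is not nullable, so stop

Collecting: FIRST(C) = { 'a' }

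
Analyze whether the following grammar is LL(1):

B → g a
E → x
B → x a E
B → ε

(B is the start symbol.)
Yes, the grammar is LL(1).

A grammar is LL(1) if for each non-terminal N with multiple productions, the predict sets of those productions are pairwise disjoint, where PREDICT(N → α) = (FIRST(α) \ {ε}) ∪ (FOLLOW(N) if α ⇒* ε).

Relevant sets:
  FOLLOW(B) = { $ }

For B:
  PREDICT(B → g a) = { 'g' }
  PREDICT(B → x a E) = { 'x' }
  PREDICT(B → ε) = { $ }
E has a single production, so nothing to check there.

All predict sets are disjoint. The grammar IS LL(1).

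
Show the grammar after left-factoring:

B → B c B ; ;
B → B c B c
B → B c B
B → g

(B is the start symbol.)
B → B c B B'
B' → ; ;
B' → c
B' → ε
B → g

Left-factoring transforms A → αβ₁ | αβ₂ into A → αA' and A' → β₁ | β₂
(α is the longest common prefix among the alternatives). Repeat until
no nonterminal has two alternatives with a common prefix.

Round 1: B has alternatives sharing prefix 'B c B'. Introduce B': B → B c B B'
  Add: B' → ; ;
  Add: B' → c
  Add: B' → ε

No remaining common prefixes — done.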